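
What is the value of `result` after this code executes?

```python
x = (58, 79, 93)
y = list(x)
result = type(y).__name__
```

x is tuple; y is list; result = 'list'

'list'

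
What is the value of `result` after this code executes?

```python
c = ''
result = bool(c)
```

c = ''; result = False

False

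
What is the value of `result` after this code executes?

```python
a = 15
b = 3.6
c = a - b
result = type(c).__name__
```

a is int; b is float; c is float; result = 'float'

'float'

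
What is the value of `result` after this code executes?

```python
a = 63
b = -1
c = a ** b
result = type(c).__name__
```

a is int; b is int; c is float; result = 'float'

'float'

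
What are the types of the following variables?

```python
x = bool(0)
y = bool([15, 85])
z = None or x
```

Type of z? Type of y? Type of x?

None or bool returns the bool; bool() returns bool; bool() returns bool

bool, bool, bool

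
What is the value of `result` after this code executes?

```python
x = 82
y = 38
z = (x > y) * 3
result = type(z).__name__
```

x is int; y is int; z is int; result = 'int'

'int'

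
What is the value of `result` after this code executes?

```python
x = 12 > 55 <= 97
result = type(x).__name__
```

x is bool; result = 'bool'

'bool'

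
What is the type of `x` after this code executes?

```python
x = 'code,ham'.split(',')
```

str.split() returns list

list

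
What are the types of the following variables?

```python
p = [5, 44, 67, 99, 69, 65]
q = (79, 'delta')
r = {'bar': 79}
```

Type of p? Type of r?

p is assigned a list literal (square brackets); r is assigned a dict literal ({key: value})

list, dict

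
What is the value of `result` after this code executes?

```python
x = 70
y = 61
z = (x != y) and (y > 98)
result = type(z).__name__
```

x is int; y is int; z is bool; result = 'bool'

'bool'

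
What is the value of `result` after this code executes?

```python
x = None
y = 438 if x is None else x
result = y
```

x = None; y = 438; result = 438

438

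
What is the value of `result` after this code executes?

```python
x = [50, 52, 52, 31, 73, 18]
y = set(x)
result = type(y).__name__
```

x is list; y is set; result = 'set'

'set'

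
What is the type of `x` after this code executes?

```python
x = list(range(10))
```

list(range()) returns list

list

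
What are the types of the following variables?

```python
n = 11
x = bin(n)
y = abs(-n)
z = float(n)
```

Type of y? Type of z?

abs() of int returns int; float() returns float

int, float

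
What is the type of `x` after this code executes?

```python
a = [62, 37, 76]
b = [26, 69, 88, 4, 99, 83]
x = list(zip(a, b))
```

list(zip()) returns a list of tuples

list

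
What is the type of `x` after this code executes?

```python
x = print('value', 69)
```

print() returns None

NoneType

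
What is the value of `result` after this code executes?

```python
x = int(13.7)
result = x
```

x = 13; result = 13

13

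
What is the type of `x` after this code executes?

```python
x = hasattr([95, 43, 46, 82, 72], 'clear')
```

hasattr() returns bool

bool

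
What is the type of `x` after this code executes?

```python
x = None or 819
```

'or' with None returns the other truthy value

int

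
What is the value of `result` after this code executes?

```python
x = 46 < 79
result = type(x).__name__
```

x is bool; result = 'bool'

'bool'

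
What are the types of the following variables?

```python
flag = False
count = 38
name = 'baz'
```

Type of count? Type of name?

count is assigned a bare integer (no decimal point), so it is an int; name is assigned a quoted string literal, so it is a str

int, str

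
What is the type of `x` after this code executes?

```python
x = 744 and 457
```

'and' with truthy values returns last operand (int)

int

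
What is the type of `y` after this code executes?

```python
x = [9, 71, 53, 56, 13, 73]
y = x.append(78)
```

list.append() returns None (mutates in place)

NoneType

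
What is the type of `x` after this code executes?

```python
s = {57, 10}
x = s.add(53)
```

set.add() returns None (mutates in place)

NoneType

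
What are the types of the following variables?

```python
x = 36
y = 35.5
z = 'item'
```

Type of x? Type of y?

x is assigned a bare integer (no decimal point), so it is an int; y is assigned a number with a decimal point, so it is a float

int, float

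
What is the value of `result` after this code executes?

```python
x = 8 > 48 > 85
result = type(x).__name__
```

x is bool; result = 'bool'

'bool'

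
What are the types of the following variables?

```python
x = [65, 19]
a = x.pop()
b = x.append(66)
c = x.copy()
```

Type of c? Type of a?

copy() returns list; pop() returns element

list, int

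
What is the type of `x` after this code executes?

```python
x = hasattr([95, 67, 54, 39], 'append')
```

hasattr() returns bool

bool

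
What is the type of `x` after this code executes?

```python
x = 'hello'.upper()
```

str.upper() returns str

str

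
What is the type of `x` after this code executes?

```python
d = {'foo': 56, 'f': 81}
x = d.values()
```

.values() returns dict_values view

dict_values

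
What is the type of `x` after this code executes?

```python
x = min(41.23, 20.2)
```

min() of floats returns float

float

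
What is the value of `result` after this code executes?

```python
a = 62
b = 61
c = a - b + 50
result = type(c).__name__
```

a is int; b is int; c is int; result = 'int'

'int'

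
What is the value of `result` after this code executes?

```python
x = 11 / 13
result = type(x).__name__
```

x is float; result = 'float'

'float'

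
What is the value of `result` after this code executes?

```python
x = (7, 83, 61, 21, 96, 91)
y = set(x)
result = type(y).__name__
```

x is tuple; y is set; result = 'set'

'set'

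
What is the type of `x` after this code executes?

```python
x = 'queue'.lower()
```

str.lower() returns str

str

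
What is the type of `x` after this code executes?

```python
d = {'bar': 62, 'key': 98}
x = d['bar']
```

Accessing dict[str, int] with str key returns int

int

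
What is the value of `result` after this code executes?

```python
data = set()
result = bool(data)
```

data = set(); result = False

False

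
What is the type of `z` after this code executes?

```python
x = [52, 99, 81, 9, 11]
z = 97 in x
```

'in' operator returns bool

bool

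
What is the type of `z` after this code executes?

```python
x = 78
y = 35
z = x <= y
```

Comparison returns bool

bool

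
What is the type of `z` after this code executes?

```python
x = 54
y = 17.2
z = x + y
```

int + float = float

float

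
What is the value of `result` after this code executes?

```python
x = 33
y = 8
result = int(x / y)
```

x = 33; y = 8; result = 4

4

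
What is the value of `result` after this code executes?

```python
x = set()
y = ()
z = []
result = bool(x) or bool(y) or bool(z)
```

x = set(); y = (); z = []; result = False

False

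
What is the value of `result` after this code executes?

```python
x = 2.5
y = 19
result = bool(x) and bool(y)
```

x = 2.5; y = 19; result = True

True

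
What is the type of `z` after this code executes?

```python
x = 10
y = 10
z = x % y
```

int % int = int

int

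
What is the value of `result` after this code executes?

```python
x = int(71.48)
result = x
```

x = 71; result = 71

71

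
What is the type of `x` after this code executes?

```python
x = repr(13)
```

repr() returns str

str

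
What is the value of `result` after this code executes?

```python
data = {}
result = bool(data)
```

data = {}; result = False

False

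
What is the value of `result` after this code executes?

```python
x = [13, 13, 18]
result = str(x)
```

x = [13, 13, 18]; result = '[13, 13, 18]'

'[13, 13, 18]'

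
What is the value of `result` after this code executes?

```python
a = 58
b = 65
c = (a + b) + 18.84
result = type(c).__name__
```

a is int; b is int; c is float; result = 'float'

'float'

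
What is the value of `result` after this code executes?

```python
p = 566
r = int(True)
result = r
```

p = 566; r = 1; result = 1

1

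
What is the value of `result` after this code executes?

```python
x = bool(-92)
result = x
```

x = True; result = True

True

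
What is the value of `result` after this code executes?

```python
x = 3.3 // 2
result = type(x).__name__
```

x is float; result = 'float'

'float'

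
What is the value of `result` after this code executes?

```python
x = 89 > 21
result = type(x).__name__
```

x is bool; result = 'bool'

'bool'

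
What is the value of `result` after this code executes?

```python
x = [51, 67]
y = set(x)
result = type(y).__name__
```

x is list; y is set; result = 'set'

'set'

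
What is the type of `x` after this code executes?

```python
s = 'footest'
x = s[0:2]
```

Slicing a str returns str

str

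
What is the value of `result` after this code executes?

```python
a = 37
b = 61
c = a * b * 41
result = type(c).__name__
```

a is int; b is int; c is int; result = 'int'

'int'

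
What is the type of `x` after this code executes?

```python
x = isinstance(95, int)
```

isinstance() returns bool

bool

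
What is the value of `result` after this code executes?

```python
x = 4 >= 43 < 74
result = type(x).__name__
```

x is bool; result = 'bool'

'bool'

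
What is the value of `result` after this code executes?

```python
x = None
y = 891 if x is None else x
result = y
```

x = None; y = 891; result = 891

891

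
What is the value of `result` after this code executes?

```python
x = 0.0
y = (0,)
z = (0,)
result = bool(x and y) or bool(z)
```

x = 0.0; y = (0,); z = (0,); result = True

True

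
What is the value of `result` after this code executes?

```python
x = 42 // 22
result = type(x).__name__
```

x is int; result = 'int'

'int'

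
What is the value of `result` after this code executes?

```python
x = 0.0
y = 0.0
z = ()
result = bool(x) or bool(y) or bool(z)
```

x = 0.0; y = 0.0; z = (); result = False

False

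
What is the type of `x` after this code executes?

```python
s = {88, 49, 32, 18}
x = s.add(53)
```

set.add() returns None (mutates in place)

NoneType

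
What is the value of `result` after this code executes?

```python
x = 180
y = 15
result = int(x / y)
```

x = 180; y = 15; result = 12

12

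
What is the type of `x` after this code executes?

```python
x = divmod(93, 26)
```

divmod() returns tuple of (quotient, remainder)

tuple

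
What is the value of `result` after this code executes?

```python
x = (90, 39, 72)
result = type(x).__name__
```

x is tuple; result = 'tuple'

'tuple'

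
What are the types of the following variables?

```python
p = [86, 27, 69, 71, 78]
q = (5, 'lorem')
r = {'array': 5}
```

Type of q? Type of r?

q is assigned a tuple (parenthesized, comma-separated values); r is assigned a dict literal ({key: value})

tuple, dict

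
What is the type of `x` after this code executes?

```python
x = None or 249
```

'or' with None returns the other truthy value

int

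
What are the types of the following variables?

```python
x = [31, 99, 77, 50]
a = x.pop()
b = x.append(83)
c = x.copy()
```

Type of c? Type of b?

copy() returns list; append() returns None

list, NoneType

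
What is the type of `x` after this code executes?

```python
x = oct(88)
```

oct() returns str representation

str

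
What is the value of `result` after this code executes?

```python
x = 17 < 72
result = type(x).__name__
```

x is bool; result = 'bool'

'bool'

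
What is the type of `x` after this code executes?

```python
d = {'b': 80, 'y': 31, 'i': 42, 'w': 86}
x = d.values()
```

.values() returns dict_values view

dict_values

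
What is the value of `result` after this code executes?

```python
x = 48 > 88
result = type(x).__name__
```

x is bool; result = 'bool'

'bool'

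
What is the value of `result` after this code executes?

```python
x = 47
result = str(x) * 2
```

x = 47; result = '4747'

'4747'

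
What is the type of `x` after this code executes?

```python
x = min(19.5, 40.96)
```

min() of floats returns float

float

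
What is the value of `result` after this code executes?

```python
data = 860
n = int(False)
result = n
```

data = 860; n = 0; result = 0

0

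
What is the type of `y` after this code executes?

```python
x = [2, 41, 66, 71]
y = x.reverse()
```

list.reverse() returns None

NoneType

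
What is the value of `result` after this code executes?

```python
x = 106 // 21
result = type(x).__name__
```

x is int; result = 'int'

'int'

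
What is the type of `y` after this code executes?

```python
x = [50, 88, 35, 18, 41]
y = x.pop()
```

list.pop() returns the popped element

int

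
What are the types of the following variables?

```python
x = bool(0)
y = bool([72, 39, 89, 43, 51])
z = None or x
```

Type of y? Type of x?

bool() returns bool; bool() returns bool

bool, bool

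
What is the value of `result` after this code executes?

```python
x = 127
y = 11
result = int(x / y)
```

x = 127; y = 11; result = 11

11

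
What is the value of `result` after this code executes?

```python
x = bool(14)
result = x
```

x = True; result = True

True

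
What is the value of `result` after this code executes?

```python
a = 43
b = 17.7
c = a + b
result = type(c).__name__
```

a is int; b is float; c is float; result = 'float'

'float'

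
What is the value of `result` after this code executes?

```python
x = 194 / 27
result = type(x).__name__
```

x is float; result = 'float'

'float'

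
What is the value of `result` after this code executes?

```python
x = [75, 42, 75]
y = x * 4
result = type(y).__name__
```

x is list; y is list; result = 'list'

'list'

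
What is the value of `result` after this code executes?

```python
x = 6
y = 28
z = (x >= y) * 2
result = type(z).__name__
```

x is int; y is int; z is int; result = 'int'

'int'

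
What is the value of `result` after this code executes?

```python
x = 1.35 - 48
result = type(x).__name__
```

x is float; result = 'float'

'float'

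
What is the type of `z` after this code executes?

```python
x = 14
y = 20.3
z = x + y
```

int + float = float

float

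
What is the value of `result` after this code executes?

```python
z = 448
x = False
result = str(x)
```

z = 448; x = False; result = 'False'

'False'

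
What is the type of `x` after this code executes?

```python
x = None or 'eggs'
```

'or' with None returns the other truthy value (str)

str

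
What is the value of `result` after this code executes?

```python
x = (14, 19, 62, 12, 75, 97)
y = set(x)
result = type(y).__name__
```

x is tuple; y is set; result = 'set'

'set'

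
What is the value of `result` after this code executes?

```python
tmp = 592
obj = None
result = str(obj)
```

tmp = 592; obj = None; result = 'None'

'None'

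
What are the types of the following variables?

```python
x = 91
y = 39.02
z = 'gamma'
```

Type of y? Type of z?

y is assigned a number with a decimal point, so it is a float; z is assigned a quoted string literal, so it is a str

float, str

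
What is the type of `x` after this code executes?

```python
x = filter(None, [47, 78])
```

filter() returns a filter object

filter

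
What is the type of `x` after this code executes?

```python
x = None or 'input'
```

'or' with None returns the other truthy value (str)

str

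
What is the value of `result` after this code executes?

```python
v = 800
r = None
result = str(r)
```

v = 800; r = None; result = 'None'

'None'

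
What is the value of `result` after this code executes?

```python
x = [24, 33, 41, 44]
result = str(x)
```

x = [24, 33, 41, 44]; result = '[24, 33, 41, 44]'

'[24, 33, 41, 44]'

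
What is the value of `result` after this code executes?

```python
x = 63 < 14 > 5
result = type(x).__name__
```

x is bool; result = 'bool'

'bool'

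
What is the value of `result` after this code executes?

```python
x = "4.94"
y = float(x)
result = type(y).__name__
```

x is str; y is float; result = 'float'

'float'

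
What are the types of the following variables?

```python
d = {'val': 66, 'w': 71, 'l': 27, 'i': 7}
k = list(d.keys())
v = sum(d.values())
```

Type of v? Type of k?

sum of ints is int; list() converts to list

int, list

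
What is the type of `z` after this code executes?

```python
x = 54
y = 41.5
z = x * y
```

int * float = float

float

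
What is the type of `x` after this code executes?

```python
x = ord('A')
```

ord() returns int (code point)

int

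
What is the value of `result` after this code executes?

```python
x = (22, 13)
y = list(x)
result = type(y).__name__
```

x is tuple; y is list; result = 'list'

'list'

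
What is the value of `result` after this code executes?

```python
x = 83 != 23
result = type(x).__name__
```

x is bool; result = 'bool'

'bool'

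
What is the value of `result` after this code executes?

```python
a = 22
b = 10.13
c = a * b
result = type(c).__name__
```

a is int; b is float; c is float; result = 'float'

'float'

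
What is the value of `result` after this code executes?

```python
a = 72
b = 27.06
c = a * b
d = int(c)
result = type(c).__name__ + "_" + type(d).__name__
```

a is int; b is float; c is float; d is int; result = 'float_int'

'float_int'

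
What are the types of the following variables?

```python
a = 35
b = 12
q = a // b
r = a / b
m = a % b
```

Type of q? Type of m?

// returns int; % of ints returns int

int, int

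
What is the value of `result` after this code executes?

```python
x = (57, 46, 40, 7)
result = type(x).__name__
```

x is tuple; result = 'tuple'

'tuple'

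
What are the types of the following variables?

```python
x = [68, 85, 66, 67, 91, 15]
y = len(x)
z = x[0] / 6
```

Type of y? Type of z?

len() returns int; int / int = float

int, float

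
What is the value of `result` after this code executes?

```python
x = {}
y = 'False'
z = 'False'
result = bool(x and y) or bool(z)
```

x = {}; y = 'False'; z = 'False'; result = True

True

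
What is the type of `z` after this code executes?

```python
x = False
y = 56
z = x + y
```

bool + int = int (bool is subclass of int)

int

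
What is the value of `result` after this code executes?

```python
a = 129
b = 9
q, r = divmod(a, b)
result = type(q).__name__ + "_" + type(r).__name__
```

a is int; b is int; q is int; r is int; result = 'int_int'

'int_int'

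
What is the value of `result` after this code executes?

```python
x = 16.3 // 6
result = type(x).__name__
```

x is float; result = 'float'

'float'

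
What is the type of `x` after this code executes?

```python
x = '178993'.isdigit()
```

str.isdigit() returns bool

bool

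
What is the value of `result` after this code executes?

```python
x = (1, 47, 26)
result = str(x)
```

x = (1, 47, 26); result = '(1, 47, 26)'

'(1, 47, 26)'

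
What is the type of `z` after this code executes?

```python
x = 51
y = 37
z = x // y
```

int // int = int

int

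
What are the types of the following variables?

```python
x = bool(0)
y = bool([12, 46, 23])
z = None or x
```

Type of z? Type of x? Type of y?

None or bool returns the bool; bool() returns bool; bool() returns bool

bool, bool, bool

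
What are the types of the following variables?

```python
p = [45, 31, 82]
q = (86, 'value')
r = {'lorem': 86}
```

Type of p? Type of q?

p is assigned a list literal (square brackets); q is assigned a tuple (parenthesized, comma-separated values)

list, tuple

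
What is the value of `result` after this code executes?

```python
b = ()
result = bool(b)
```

b = (); result = False

False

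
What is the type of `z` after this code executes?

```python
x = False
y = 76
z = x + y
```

bool + int = int (bool is subclass of int)

int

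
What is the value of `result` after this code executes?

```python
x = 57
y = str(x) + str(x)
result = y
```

x = 57; y = '5757'; result = '5757'

'5757'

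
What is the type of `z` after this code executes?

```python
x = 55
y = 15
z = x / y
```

int / int = float

float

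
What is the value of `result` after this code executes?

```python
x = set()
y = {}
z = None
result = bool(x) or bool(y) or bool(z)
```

x = set(); y = {}; z = None; result = False

False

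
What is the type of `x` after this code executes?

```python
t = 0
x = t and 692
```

'and' returns first falsy value (0 is int)

int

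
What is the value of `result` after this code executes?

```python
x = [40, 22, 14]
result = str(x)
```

x = [40, 22, 14]; result = '[40, 22, 14]'

'[40, 22, 14]'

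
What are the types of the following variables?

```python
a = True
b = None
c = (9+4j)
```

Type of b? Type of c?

b is assigned None, whose type is NoneType; c is assigned (9+4j), an int plus an imaginary literal (j suffix), which evaluates to complex

NoneType, complex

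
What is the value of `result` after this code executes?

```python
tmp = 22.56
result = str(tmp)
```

tmp = 22.56; result = '22.56'

'22.56'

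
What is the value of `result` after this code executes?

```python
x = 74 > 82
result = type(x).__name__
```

x is bool; result = 'bool'

'bool'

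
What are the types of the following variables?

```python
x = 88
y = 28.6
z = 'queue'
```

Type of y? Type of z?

y is assigned a number with a decimal point, so it is a float; z is assigned a quoted string literal, so it is a str

float, str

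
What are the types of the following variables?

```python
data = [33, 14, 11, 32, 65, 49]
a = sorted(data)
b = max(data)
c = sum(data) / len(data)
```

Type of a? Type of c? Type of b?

sorted() returns list; int / int = float; max of ints returns int

list, float, int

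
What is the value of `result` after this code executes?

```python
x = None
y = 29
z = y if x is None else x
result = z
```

x = None; y = 29; z = 29; result = 29

29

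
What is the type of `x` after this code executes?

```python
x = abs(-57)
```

abs() of int returns int

int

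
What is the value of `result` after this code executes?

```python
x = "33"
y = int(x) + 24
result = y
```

x = '33'; y = 57; result = 57

57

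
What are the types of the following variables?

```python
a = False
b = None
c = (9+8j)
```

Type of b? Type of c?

b is assigned None, whose type is NoneType; c is assigned (9+8j), an int plus an imaginary literal (j suffix), which evaluates to complex

NoneType, complex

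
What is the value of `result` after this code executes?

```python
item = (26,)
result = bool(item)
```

item = (26,); result = True

True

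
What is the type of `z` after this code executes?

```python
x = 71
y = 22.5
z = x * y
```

int * float = float

float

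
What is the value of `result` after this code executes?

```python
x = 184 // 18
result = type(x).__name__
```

x is int; result = 'int'

'int'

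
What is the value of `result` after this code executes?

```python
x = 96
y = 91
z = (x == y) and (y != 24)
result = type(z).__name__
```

x is int; y is int; z is bool; result = 'bool'

'bool'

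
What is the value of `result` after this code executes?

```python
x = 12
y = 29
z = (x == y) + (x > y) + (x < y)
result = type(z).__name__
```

x is int; y is int; z is int; result = 'int'

'int'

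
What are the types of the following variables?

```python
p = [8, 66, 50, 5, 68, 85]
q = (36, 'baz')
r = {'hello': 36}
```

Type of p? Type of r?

p is assigned a list literal (square brackets); r is assigned a dict literal ({key: value})

list, dict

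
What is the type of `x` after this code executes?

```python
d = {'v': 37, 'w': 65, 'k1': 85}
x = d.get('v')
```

dict.get() returns value type when found

int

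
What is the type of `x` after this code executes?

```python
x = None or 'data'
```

'or' with None returns the other truthy value (str)

str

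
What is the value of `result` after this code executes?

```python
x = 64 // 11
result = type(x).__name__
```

x is int; result = 'int'

'int'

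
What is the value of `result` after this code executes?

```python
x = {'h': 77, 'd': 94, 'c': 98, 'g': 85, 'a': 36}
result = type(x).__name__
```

x is dict; result = 'dict'

'dict'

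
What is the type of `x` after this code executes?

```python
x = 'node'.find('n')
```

str.find() returns int index

int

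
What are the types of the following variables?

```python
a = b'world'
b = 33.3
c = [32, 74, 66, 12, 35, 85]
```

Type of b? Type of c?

b is assigned a number with a decimal point, so it is a float; c is assigned a list literal (square brackets)

float, list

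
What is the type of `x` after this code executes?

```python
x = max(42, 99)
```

max() of ints returns int

int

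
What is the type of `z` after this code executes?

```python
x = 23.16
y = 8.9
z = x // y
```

float // float = float

float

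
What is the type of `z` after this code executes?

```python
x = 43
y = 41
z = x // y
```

int // int = int

int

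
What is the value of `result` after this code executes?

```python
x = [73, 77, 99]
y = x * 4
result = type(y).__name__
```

x is list; y is list; result = 'list'

'list'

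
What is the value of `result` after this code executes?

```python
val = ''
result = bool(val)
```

val = ''; result = False

False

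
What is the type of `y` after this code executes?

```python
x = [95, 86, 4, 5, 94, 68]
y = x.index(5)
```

list.index() returns int

int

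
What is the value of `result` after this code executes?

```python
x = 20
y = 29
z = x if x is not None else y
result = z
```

x = 20; y = 29; z = 20; result = 20

20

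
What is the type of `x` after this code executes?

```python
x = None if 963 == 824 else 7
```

963 == 824 is False, so the else branch is taken

int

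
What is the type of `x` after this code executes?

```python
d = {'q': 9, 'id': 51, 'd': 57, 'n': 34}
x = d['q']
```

Accessing dict[str, int] with str key returns int

int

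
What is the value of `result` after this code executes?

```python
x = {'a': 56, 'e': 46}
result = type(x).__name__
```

x is dict; result = 'dict'

'dict'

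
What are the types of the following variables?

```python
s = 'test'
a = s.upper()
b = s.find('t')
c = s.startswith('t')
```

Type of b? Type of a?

find() returns int; upper() returns str

int, str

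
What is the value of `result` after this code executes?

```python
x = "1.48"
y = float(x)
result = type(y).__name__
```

x is str; y is float; result = 'float'

'float'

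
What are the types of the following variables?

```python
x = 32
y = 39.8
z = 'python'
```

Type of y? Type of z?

y is assigned a number with a decimal point, so it is a float; z is assigned a quoted string literal, so it is a str

float, str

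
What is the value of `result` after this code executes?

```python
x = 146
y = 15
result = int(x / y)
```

x = 146; y = 15; result = 9

9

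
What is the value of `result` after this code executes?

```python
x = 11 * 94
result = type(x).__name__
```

x is int; result = 'int'

'int'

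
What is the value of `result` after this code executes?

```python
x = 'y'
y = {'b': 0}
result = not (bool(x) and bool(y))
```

x = 'y'; y = {'b': 0}; result = False

False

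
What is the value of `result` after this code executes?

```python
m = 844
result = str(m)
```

m = 844; result = '844'

'844'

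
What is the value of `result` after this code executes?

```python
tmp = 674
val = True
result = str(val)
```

tmp = 674; val = True; result = 'True'

'True'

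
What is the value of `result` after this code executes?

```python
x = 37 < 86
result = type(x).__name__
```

x is bool; result = 'bool'

'bool'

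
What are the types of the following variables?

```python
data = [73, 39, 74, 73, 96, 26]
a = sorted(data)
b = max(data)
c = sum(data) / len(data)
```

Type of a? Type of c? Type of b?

sorted() returns list; int / int = float; max of ints returns int

list, float, int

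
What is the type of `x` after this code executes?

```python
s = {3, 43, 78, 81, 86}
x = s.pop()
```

Popping from set[int] returns int

int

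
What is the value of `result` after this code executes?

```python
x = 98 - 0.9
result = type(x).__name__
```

x is float; result = 'float'

'float'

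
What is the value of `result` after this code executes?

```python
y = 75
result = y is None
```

y = 75; result = False

False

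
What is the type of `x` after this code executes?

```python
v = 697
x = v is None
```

'is' comparison returns bool

bool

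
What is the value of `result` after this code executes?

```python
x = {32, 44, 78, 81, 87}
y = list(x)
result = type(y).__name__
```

x is set; y is list; result = 'list'

'list'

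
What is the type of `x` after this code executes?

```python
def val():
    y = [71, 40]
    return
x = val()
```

Bare return returns None

NoneType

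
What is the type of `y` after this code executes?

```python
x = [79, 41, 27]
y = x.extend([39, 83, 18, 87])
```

list.extend() returns None

NoneType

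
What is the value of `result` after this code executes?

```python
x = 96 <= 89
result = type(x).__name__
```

x is bool; result = 'bool'

'bool'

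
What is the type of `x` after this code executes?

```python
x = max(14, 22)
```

max() of ints returns int

int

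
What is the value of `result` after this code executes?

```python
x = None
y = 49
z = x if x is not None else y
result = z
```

x = None; y = 49; z = 49; result = 49

49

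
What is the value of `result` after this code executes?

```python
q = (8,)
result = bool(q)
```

q = (8,); result = True

True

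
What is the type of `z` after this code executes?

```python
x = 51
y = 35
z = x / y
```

int / int = float

float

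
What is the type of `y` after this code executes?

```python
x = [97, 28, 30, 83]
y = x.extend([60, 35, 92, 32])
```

list.extend() returns None

NoneType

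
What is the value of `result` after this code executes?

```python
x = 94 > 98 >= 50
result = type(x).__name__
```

x is bool; result = 'bool'

'bool'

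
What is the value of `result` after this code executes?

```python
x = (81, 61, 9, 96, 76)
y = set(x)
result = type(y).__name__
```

x is tuple; y is set; result = 'set'

'set'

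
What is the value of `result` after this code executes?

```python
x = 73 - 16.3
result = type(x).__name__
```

x is float; result = 'float'

'float'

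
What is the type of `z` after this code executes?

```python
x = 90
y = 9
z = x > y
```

Comparison returns bool

bool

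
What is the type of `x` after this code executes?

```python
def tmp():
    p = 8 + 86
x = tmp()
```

Function without return returns None

NoneType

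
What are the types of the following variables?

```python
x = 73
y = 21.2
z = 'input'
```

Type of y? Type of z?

y is assigned a number with a decimal point, so it is a float; z is assigned a quoted string literal, so it is a str

float, str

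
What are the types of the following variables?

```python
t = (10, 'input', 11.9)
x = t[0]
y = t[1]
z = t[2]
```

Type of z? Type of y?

tuple[2] is float; tuple[1] is str

float, str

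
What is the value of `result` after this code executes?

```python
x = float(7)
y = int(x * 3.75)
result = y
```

x = 7.0; y = 26; result = 26

26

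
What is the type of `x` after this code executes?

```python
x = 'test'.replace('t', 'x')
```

str.replace() returns str

str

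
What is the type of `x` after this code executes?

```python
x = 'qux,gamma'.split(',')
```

str.split() returns list

list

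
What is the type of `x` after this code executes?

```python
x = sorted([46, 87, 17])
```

sorted() always returns list

list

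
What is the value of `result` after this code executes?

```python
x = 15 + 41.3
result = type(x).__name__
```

x is float; result = 'float'

'float'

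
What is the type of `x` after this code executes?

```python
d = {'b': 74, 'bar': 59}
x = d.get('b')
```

dict.get() returns value type when found

int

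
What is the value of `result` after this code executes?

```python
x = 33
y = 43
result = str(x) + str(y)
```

x = 33; y = 43; result = '3343'

'3343'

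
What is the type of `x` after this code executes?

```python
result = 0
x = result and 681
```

'and' returns first falsy value (0 is int)

int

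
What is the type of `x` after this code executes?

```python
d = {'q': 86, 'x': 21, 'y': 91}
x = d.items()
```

dict.items() returns dict_items view

dict_items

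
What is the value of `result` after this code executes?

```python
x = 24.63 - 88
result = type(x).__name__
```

x is float; result = 'float'

'float'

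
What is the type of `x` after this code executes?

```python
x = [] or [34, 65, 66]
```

'or' returns first truthy value (list)

list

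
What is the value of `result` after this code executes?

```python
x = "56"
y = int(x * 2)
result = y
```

x = '56'; y = 5656; result = 5656

5656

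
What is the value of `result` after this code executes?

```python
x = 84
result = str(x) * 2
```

x = 84; result = '8484'

'8484'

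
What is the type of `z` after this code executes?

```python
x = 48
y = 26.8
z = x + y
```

int + float = float

float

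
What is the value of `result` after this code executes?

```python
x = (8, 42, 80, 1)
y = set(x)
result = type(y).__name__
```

x is tuple; y is set; result = 'set'

'set'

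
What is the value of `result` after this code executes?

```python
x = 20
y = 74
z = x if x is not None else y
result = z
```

x = 20; y = 74; z = 20; result = 20

20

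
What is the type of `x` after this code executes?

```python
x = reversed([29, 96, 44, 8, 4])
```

reversed() on a list returns list_reverseiterator

list_reverseiterator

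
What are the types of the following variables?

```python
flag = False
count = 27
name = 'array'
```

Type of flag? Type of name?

flag is assigned the constant False, which has type bool; name is assigned a quoted string literal, so it is a str

bool, str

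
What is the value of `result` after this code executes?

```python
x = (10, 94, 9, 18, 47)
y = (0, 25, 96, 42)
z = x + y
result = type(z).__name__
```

x is tuple; y is tuple; z is tuple; result = 'tuple'

'tuple'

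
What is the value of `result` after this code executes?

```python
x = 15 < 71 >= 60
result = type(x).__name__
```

x is bool; result = 'bool'

'bool'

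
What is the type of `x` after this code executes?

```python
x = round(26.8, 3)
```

round() with decimal places returns float

float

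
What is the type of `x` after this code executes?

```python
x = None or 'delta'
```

'or' with None returns the other truthy value (str)

str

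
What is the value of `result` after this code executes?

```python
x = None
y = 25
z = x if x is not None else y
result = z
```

x = None; y = 25; z = 25; result = 25

25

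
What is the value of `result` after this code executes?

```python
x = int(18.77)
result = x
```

x = 18; result = 18

18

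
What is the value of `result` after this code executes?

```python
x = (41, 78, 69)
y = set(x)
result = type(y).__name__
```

x is tuple; y is set; result = 'set'

'set'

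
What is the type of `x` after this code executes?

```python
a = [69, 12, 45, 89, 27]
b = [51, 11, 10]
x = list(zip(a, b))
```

list(zip()) returns a list of tuples

list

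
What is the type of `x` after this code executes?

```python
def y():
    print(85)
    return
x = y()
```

Bare return returns None

NoneType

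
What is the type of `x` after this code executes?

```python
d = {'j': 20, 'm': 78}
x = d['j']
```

Accessing dict[str, int] with str key returns int

int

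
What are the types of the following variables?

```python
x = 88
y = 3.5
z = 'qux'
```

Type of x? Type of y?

x is assigned a bare integer (no decimal point), so it is an int; y is assigned a number with a decimal point, so it is a float

int, float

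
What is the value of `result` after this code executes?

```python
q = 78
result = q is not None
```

q = 78; result = True

True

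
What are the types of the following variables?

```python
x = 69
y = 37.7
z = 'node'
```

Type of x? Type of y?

x is assigned a bare integer (no decimal point), so it is an int; y is assigned a number with a decimal point, so it is a float

int, float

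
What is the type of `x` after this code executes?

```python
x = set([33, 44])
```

set() constructor returns set

set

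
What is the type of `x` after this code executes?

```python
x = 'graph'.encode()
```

str.encode() returns bytes

bytes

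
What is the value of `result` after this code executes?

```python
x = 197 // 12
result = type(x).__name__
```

x is int; result = 'int'

'int'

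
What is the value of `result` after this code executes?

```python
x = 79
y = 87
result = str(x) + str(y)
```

x = 79; y = 87; result = '7987'

'7987'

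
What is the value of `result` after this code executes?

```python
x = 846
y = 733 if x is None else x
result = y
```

x = 846; y = 846; result = 846

846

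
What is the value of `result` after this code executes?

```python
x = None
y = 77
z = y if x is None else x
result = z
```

x = None; y = 77; z = 77; result = 77

77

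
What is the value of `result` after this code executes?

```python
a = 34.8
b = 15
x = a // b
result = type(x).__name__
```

a is float; b is int; x is float; result = 'float'

'float'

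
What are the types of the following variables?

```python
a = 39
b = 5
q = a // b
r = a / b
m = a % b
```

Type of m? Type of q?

% of ints returns int; // returns int

int, int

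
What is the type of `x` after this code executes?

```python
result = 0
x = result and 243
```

'and' returns first falsy value (0 is int)

int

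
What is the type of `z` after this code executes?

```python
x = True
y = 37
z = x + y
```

bool + int = int (bool is subclass of int)

int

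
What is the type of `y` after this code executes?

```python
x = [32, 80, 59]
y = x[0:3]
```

Slicing a list returns a list

list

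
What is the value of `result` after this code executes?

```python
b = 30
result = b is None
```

b = 30; result = False

False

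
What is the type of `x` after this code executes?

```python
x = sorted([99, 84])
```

sorted() always returns list

list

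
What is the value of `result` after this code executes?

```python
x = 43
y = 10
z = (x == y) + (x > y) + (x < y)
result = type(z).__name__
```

x is int; y is int; z is int; result = 'int'

'int'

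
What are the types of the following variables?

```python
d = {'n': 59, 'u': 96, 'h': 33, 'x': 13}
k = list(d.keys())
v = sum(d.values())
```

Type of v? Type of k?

sum of ints is int; list() converts to list

int, list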